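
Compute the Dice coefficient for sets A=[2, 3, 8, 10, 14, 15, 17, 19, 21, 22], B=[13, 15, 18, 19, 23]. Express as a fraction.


A intersect B = [15, 19]
|A intersect B| = 2
|A| = 10, |B| = 5
Dice = 2*2 / (10+5)
= 4 / 15 = 4/15

4/15


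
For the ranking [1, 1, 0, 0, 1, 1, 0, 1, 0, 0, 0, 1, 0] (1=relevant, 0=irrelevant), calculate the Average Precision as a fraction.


Computing P@k for each relevant position:
Position 1: relevant, P@1 = 1/1 = 1
Position 2: relevant, P@2 = 2/2 = 1
Position 3: not relevant
Position 4: not relevant
Position 5: relevant, P@5 = 3/5 = 3/5
Position 6: relevant, P@6 = 4/6 = 2/3
Position 7: not relevant
Position 8: relevant, P@8 = 5/8 = 5/8
Position 9: not relevant
Position 10: not relevant
Position 11: not relevant
Position 12: relevant, P@12 = 6/12 = 1/2
Position 13: not relevant
Sum of P@k = 1 + 1 + 3/5 + 2/3 + 5/8 + 1/2 = 527/120
AP = 527/120 / 6 = 527/720

527/720


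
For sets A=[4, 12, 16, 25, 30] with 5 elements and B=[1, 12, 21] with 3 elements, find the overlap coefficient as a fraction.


A intersect B = [12]
|A intersect B| = 1
min(|A|, |B|) = min(5, 3) = 3
Overlap = 1 / 3 = 1/3

1/3


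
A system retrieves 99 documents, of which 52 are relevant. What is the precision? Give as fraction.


Precision = relevant_retrieved / total_retrieved
= 52 / 99
= 52 / (52 + 47)
= 52/99

52/99


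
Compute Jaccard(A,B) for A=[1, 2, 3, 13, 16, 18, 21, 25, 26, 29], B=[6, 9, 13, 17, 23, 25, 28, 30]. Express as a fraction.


A intersect B = [13, 25]
|A intersect B| = 2
A union B = [1, 2, 3, 6, 9, 13, 16, 17, 18, 21, 23, 25, 26, 28, 29, 30]
|A union B| = 16
Jaccard = 2/16 = 1/8

1/8


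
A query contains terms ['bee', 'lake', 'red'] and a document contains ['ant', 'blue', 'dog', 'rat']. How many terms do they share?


Query terms: ['bee', 'lake', 'red']
Document terms: ['ant', 'blue', 'dog', 'rat']
Common terms: []
Overlap count = 0

0


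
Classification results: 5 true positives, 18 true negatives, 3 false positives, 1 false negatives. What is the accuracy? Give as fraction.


Accuracy = (TP + TN) / (TP + TN + FP + FN)
TP + TN = 5 + 18 = 23
Total = 5 + 18 + 3 + 1 = 27
Accuracy = 23 / 27 = 23/27

23/27


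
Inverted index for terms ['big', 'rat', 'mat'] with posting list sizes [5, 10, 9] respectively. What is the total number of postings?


Summing posting list sizes:
'big': 5 postings
'rat': 10 postings
'mat': 9 postings
Total = 5 + 10 + 9 = 24

24


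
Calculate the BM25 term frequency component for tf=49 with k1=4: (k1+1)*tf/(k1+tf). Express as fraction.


BM25 TF component = (k1+1)*tf / (k1+tf)
k1 = 4, tf = 49
Numerator = (4+1)*49 = 245
Denominator = 4 + 49 = 53
= 245/53 = 245/53

245/53


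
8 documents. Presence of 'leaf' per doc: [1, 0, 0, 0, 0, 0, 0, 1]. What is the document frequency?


Checking each document for 'leaf':
Doc 1: present
Doc 2: absent
Doc 3: absent
Doc 4: absent
Doc 5: absent
Doc 6: absent
Doc 7: absent
Doc 8: present
df = sum of presences = 1 + 0 + 0 + 0 + 0 + 0 + 0 + 1 = 2

2


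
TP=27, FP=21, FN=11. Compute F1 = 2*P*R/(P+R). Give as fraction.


F1 = 2 * P * R / (P + R)
P = TP/(TP+FP) = 27/48 = 9/16
R = TP/(TP+FN) = 27/38 = 27/38
2 * P * R = 2 * 9/16 * 27/38 = 243/304
P + R = 9/16 + 27/38 = 387/304
F1 = 243/304 / 387/304 = 27/43

27/43


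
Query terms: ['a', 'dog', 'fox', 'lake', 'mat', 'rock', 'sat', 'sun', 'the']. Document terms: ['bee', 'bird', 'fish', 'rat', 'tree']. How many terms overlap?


Query terms: ['a', 'dog', 'fox', 'lake', 'mat', 'rock', 'sat', 'sun', 'the']
Document terms: ['bee', 'bird', 'fish', 'rat', 'tree']
Common terms: []
Overlap count = 0

0


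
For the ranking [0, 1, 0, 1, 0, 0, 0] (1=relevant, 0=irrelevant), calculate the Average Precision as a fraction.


Computing P@k for each relevant position:
Position 1: not relevant
Position 2: relevant, P@2 = 1/2 = 1/2
Position 3: not relevant
Position 4: relevant, P@4 = 2/4 = 1/2
Position 5: not relevant
Position 6: not relevant
Position 7: not relevant
Sum of P@k = 1/2 + 1/2 = 1
AP = 1 / 2 = 1/2

1/2


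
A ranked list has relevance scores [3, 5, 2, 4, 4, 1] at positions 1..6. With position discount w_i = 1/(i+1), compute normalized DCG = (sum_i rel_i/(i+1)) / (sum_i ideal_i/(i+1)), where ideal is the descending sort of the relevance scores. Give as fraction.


Position discount weights w_i = 1/(i+1) for i=1..6:
Weights = [1/2, 1/3, 1/4, 1/5, 1/6, 1/7]
Actual relevance: [3, 5, 2, 4, 4, 1]
DCG = 3/2 + 5/3 + 2/4 + 4/5 + 4/6 + 1/7 = 554/105
Ideal relevance (sorted desc): [5, 4, 4, 3, 2, 1]
Ideal DCG = 5/2 + 4/3 + 4/4 + 3/5 + 2/6 + 1/7 = 1241/210
nDCG = DCG / ideal_DCG = 554/105 / 1241/210 = 1108/1241

1108/1241


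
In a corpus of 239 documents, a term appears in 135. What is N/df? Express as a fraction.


IDF ratio = N / df
= 239 / 135
= 239/135

239/135


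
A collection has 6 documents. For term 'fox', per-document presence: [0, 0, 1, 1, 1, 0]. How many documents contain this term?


Checking each document for 'fox':
Doc 1: absent
Doc 2: absent
Doc 3: present
Doc 4: present
Doc 5: present
Doc 6: absent
df = sum of presences = 0 + 0 + 1 + 1 + 1 + 0 = 3

3


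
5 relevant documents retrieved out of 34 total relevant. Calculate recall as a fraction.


Recall = retrieved_relevant / total_relevant
= 5 / 34
= 5 / (5 + 29)
= 5/34

5/34


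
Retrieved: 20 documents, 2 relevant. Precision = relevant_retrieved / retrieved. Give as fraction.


Precision = relevant_retrieved / total_retrieved
= 2 / 20
= 2 / (2 + 18)
= 1/10

1/10


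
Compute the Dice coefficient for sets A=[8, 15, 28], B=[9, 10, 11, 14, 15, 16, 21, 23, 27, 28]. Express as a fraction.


A intersect B = [15, 28]
|A intersect B| = 2
|A| = 3, |B| = 10
Dice = 2*2 / (3+10)
= 4 / 13 = 4/13

4/13


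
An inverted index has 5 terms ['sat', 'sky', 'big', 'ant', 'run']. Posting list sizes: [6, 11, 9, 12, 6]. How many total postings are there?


Summing posting list sizes:
'sat': 6 postings
'sky': 11 postings
'big': 9 postings
'ant': 12 postings
'run': 6 postings
Total = 6 + 11 + 9 + 12 + 6 = 44

44


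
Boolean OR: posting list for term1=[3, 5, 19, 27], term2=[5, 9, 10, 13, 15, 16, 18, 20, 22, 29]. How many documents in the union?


Boolean OR: find union of posting lists
term1 docs: [3, 5, 19, 27]
term2 docs: [5, 9, 10, 13, 15, 16, 18, 20, 22, 29]
Union: [3, 5, 9, 10, 13, 15, 16, 18, 19, 20, 22, 27, 29]
|union| = 13

13


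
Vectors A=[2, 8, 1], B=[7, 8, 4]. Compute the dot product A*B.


Dot product = sum of element-wise products
A[0]*B[0] = 2*7 = 14
A[1]*B[1] = 8*8 = 64
A[2]*B[2] = 1*4 = 4
Sum = 14 + 64 + 4 = 82

82


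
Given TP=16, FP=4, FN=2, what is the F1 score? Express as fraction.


F1 = 2 * P * R / (P + R)
P = TP/(TP+FP) = 16/20 = 4/5
R = TP/(TP+FN) = 16/18 = 8/9
2 * P * R = 2 * 4/5 * 8/9 = 64/45
P + R = 4/5 + 8/9 = 76/45
F1 = 64/45 / 76/45 = 16/19

16/19


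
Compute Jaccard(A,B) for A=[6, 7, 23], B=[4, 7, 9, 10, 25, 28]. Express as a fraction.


A intersect B = [7]
|A intersect B| = 1
A union B = [4, 6, 7, 9, 10, 23, 25, 28]
|A union B| = 8
Jaccard = 1/8 = 1/8

1/8


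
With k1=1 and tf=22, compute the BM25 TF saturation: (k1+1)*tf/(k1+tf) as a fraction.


BM25 TF component = (k1+1)*tf / (k1+tf)
k1 = 1, tf = 22
Numerator = (1+1)*22 = 44
Denominator = 1 + 22 = 23
= 44/23 = 44/23

44/23


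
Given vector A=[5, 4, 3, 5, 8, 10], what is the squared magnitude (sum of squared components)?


|A|^2 = sum of squared components
A[0]^2 = 5^2 = 25
A[1]^2 = 4^2 = 16
A[2]^2 = 3^2 = 9
A[3]^2 = 5^2 = 25
A[4]^2 = 8^2 = 64
A[5]^2 = 10^2 = 100
Sum = 25 + 16 + 9 + 25 + 64 + 100 = 239

239


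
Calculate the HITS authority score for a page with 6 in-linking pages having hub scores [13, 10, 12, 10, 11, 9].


Authority = sum of hub scores of in-linkers
In-link 1: hub score = 13
In-link 2: hub score = 10
In-link 3: hub score = 12
In-link 4: hub score = 10
In-link 5: hub score = 11
In-link 6: hub score = 9
Authority = 13 + 10 + 12 + 10 + 11 + 9 = 65

65


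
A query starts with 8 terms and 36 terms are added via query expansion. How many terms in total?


Original terms: 8
Expansion terms: 36
Total = 8 + 36 = 44

44


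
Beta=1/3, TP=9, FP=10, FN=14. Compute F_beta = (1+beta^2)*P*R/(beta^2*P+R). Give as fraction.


P = TP/(TP+FP) = 9/19 = 9/19
R = TP/(TP+FN) = 9/23 = 9/23
beta^2 = 1/3^2 = 1/9
(1 + beta^2) = 10/9
Numerator = (1+beta^2)*P*R = 90/437
Denominator = beta^2*P + R = 1/19 + 9/23 = 194/437
F_beta = 45/97

45/97


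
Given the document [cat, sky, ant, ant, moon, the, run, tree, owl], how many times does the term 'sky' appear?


Document has 9 words
Scanning for 'sky':
Found at positions: [1]
Count = 1

1


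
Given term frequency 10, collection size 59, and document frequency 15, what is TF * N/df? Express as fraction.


TF * (N/df)
= 10 * (59/15)
= 10 * 59/15
= 118/3

118/3


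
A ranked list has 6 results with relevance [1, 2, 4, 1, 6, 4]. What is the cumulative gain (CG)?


Cumulative Gain = sum of relevance scores
Position 1: rel=1, running sum=1
Position 2: rel=2, running sum=3
Position 3: rel=4, running sum=7
Position 4: rel=1, running sum=8
Position 5: rel=6, running sum=14
Position 6: rel=4, running sum=18
CG = 18

18


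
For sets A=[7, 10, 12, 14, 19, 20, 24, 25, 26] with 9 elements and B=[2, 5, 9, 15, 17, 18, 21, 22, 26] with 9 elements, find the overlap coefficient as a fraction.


A intersect B = [26]
|A intersect B| = 1
min(|A|, |B|) = min(9, 9) = 9
Overlap = 1 / 9 = 1/9

1/9


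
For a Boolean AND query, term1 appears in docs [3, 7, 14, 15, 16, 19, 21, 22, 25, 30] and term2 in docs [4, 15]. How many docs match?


Boolean AND: find intersection of posting lists
term1 docs: [3, 7, 14, 15, 16, 19, 21, 22, 25, 30]
term2 docs: [4, 15]
Intersection: [15]
|intersection| = 1

1


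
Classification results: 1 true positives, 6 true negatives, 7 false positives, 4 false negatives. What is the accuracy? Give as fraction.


Accuracy = (TP + TN) / (TP + TN + FP + FN)
TP + TN = 1 + 6 = 7
Total = 1 + 6 + 7 + 4 = 18
Accuracy = 7 / 18 = 7/18

7/18


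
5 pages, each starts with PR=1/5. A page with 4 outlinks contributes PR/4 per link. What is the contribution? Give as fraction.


Initial PR = 1/5 = 1/5
Outlinks = 4
Contribution per link = PR / outlinks
= 1/5 / 4
= 1/20

1/20


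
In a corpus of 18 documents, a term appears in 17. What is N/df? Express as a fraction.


IDF ratio = N / df
= 18 / 17
= 18/17

18/17


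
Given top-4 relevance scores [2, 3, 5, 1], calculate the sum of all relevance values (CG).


Cumulative Gain = sum of relevance scores
Position 1: rel=2, running sum=2
Position 2: rel=3, running sum=5
Position 3: rel=5, running sum=10
Position 4: rel=1, running sum=11
CG = 11

11


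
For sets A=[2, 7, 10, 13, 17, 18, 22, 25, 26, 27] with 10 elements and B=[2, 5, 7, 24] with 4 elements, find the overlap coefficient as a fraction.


A intersect B = [2, 7]
|A intersect B| = 2
min(|A|, |B|) = min(10, 4) = 4
Overlap = 2 / 4 = 1/2

1/2


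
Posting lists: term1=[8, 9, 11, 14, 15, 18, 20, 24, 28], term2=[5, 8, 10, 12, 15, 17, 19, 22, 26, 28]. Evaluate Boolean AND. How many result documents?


Boolean AND: find intersection of posting lists
term1 docs: [8, 9, 11, 14, 15, 18, 20, 24, 28]
term2 docs: [5, 8, 10, 12, 15, 17, 19, 22, 26, 28]
Intersection: [8, 15, 28]
|intersection| = 3

3


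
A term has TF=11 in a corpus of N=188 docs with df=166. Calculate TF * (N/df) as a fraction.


TF * (N/df)
= 11 * (188/166)
= 11 * 94/83
= 1034/83

1034/83


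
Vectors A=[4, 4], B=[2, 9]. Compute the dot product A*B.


Dot product = sum of element-wise products
A[0]*B[0] = 4*2 = 8
A[1]*B[1] = 4*9 = 36
Sum = 8 + 36 = 44

44


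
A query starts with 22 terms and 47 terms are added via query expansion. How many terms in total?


Original terms: 22
Expansion terms: 47
Total = 22 + 47 = 69

69


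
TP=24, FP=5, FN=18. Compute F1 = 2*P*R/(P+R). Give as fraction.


F1 = 2 * P * R / (P + R)
P = TP/(TP+FP) = 24/29 = 24/29
R = TP/(TP+FN) = 24/42 = 4/7
2 * P * R = 2 * 24/29 * 4/7 = 192/203
P + R = 24/29 + 4/7 = 284/203
F1 = 192/203 / 284/203 = 48/71

48/71


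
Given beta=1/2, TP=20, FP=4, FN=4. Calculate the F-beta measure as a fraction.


P = TP/(TP+FP) = 20/24 = 5/6
R = TP/(TP+FN) = 20/24 = 5/6
beta^2 = 1/2^2 = 1/4
(1 + beta^2) = 5/4
Numerator = (1+beta^2)*P*R = 125/144
Denominator = beta^2*P + R = 5/24 + 5/6 = 25/24
F_beta = 5/6

5/6


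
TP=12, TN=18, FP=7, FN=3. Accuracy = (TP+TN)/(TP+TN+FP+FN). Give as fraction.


Accuracy = (TP + TN) / (TP + TN + FP + FN)
TP + TN = 12 + 18 = 30
Total = 12 + 18 + 7 + 3 = 40
Accuracy = 30 / 40 = 3/4

3/4


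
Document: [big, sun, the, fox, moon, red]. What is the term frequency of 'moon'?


Document has 6 words
Scanning for 'moon':
Found at positions: [4]
Count = 1

1


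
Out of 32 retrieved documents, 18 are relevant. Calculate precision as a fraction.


Precision = relevant_retrieved / total_retrieved
= 18 / 32
= 18 / (18 + 14)
= 9/16

9/16


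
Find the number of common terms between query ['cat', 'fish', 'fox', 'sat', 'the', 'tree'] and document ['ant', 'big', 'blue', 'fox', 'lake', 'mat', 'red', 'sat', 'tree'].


Query terms: ['cat', 'fish', 'fox', 'sat', 'the', 'tree']
Document terms: ['ant', 'big', 'blue', 'fox', 'lake', 'mat', 'red', 'sat', 'tree']
Common terms: ['fox', 'sat', 'tree']
Overlap count = 3

3


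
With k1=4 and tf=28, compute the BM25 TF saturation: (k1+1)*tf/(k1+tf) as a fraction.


BM25 TF component = (k1+1)*tf / (k1+tf)
k1 = 4, tf = 28
Numerator = (4+1)*28 = 140
Denominator = 4 + 28 = 32
= 140/32 = 35/8

35/8


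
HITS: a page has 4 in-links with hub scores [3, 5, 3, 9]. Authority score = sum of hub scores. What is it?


Authority = sum of hub scores of in-linkers
In-link 1: hub score = 3
In-link 2: hub score = 5
In-link 3: hub score = 3
In-link 4: hub score = 9
Authority = 3 + 5 + 3 + 9 = 20

20


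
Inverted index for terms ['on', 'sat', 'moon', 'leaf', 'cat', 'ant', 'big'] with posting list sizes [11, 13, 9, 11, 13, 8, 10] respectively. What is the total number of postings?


Summing posting list sizes:
'on': 11 postings
'sat': 13 postings
'moon': 9 postings
'leaf': 11 postings
'cat': 13 postings
'ant': 8 postings
'big': 10 postings
Total = 11 + 13 + 9 + 11 + 13 + 8 + 10 = 75

75


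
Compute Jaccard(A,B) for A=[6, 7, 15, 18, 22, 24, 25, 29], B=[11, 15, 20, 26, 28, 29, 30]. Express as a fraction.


A intersect B = [15, 29]
|A intersect B| = 2
A union B = [6, 7, 11, 15, 18, 20, 22, 24, 25, 26, 28, 29, 30]
|A union B| = 13
Jaccard = 2/13 = 2/13

2/13


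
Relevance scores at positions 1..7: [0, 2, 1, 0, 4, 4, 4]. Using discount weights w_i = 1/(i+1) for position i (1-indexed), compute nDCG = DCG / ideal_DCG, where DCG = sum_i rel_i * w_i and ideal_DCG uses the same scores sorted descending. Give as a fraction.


Position discount weights w_i = 1/(i+1) for i=1..7:
Weights = [1/2, 1/3, 1/4, 1/5, 1/6, 1/7, 1/8]
Actual relevance: [0, 2, 1, 0, 4, 4, 4]
DCG = 0/2 + 2/3 + 1/4 + 0/5 + 4/6 + 4/7 + 4/8 = 223/84
Ideal relevance (sorted desc): [4, 4, 4, 2, 1, 0, 0]
Ideal DCG = 4/2 + 4/3 + 4/4 + 2/5 + 1/6 + 0/7 + 0/8 = 49/10
nDCG = DCG / ideal_DCG = 223/84 / 49/10 = 1115/2058

1115/2058


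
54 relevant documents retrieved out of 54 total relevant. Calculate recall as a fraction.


Recall = retrieved_relevant / total_relevant
= 54 / 54
= 54 / (54 + 0)
= 1

1


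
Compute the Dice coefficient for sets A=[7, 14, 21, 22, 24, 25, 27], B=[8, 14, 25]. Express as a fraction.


A intersect B = [14, 25]
|A intersect B| = 2
|A| = 7, |B| = 3
Dice = 2*2 / (7+3)
= 4 / 10 = 2/5

2/5


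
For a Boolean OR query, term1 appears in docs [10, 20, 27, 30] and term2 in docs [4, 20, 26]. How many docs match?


Boolean OR: find union of posting lists
term1 docs: [10, 20, 27, 30]
term2 docs: [4, 20, 26]
Union: [4, 10, 20, 26, 27, 30]
|union| = 6

6


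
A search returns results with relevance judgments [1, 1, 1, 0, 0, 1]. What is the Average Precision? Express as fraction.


Computing P@k for each relevant position:
Position 1: relevant, P@1 = 1/1 = 1
Position 2: relevant, P@2 = 2/2 = 1
Position 3: relevant, P@3 = 3/3 = 1
Position 4: not relevant
Position 5: not relevant
Position 6: relevant, P@6 = 4/6 = 2/3
Sum of P@k = 1 + 1 + 1 + 2/3 = 11/3
AP = 11/3 / 4 = 11/12

11/12


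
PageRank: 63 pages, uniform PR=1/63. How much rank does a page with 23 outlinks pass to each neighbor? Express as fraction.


Initial PR = 1/63 = 1/63
Outlinks = 23
Contribution per link = PR / outlinks
= 1/63 / 23
= 1/1449

1/1449


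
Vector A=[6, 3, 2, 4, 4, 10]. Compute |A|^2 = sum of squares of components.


|A|^2 = sum of squared components
A[0]^2 = 6^2 = 36
A[1]^2 = 3^2 = 9
A[2]^2 = 2^2 = 4
A[3]^2 = 4^2 = 16
A[4]^2 = 4^2 = 16
A[5]^2 = 10^2 = 100
Sum = 36 + 9 + 4 + 16 + 16 + 100 = 181

181


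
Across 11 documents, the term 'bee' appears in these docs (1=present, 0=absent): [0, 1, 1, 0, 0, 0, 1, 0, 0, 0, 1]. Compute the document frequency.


Checking each document for 'bee':
Doc 1: absent
Doc 2: present
Doc 3: present
Doc 4: absent
Doc 5: absent
Doc 6: absent
Doc 7: present
Doc 8: absent
Doc 9: absent
Doc 10: absent
Doc 11: present
df = sum of presences = 0 + 1 + 1 + 0 + 0 + 0 + 1 + 0 + 0 + 0 + 1 = 4

4


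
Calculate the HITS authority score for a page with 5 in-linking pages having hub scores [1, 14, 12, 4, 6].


Authority = sum of hub scores of in-linkers
In-link 1: hub score = 1
In-link 2: hub score = 14
In-link 3: hub score = 12
In-link 4: hub score = 4
In-link 5: hub score = 6
Authority = 1 + 14 + 12 + 4 + 6 = 37

37


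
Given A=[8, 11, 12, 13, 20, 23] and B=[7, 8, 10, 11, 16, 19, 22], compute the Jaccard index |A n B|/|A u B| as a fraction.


A intersect B = [8, 11]
|A intersect B| = 2
A union B = [7, 8, 10, 11, 12, 13, 16, 19, 20, 22, 23]
|A union B| = 11
Jaccard = 2/11 = 2/11

2/11


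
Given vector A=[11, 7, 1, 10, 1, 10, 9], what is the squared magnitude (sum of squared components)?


|A|^2 = sum of squared components
A[0]^2 = 11^2 = 121
A[1]^2 = 7^2 = 49
A[2]^2 = 1^2 = 1
A[3]^2 = 10^2 = 100
A[4]^2 = 1^2 = 1
A[5]^2 = 10^2 = 100
A[6]^2 = 9^2 = 81
Sum = 121 + 49 + 1 + 100 + 1 + 100 + 81 = 453

453


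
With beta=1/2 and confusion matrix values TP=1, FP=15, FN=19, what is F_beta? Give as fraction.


P = TP/(TP+FP) = 1/16 = 1/16
R = TP/(TP+FN) = 1/20 = 1/20
beta^2 = 1/2^2 = 1/4
(1 + beta^2) = 5/4
Numerator = (1+beta^2)*P*R = 1/256
Denominator = beta^2*P + R = 1/64 + 1/20 = 21/320
F_beta = 5/84

5/84


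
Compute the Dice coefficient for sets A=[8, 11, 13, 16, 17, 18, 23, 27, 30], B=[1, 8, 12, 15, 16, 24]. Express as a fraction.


A intersect B = [8, 16]
|A intersect B| = 2
|A| = 9, |B| = 6
Dice = 2*2 / (9+6)
= 4 / 15 = 4/15

4/15


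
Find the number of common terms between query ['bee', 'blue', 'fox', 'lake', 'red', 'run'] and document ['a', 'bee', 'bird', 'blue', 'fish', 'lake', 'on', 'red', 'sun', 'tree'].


Query terms: ['bee', 'blue', 'fox', 'lake', 'red', 'run']
Document terms: ['a', 'bee', 'bird', 'blue', 'fish', 'lake', 'on', 'red', 'sun', 'tree']
Common terms: ['bee', 'blue', 'lake', 'red']
Overlap count = 4

4


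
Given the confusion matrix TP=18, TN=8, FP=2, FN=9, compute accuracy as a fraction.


Accuracy = (TP + TN) / (TP + TN + FP + FN)
TP + TN = 18 + 8 = 26
Total = 18 + 8 + 2 + 9 = 37
Accuracy = 26 / 37 = 26/37

26/37


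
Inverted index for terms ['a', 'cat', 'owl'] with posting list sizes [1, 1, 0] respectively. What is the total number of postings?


Summing posting list sizes:
'a': 1 postings
'cat': 1 postings
'owl': 0 postings
Total = 1 + 1 + 0 = 2

2


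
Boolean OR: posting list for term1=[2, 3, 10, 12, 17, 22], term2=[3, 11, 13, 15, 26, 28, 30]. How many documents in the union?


Boolean OR: find union of posting lists
term1 docs: [2, 3, 10, 12, 17, 22]
term2 docs: [3, 11, 13, 15, 26, 28, 30]
Union: [2, 3, 10, 11, 12, 13, 15, 17, 22, 26, 28, 30]
|union| = 12

12


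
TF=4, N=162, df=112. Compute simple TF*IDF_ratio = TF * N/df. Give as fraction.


TF * (N/df)
= 4 * (162/112)
= 4 * 81/56
= 81/14

81/14


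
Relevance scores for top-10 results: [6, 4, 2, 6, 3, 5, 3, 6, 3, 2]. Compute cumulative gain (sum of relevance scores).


Cumulative Gain = sum of relevance scores
Position 1: rel=6, running sum=6
Position 2: rel=4, running sum=10
Position 3: rel=2, running sum=12
Position 4: rel=6, running sum=18
Position 5: rel=3, running sum=21
Position 6: rel=5, running sum=26
Position 7: rel=3, running sum=29
Position 8: rel=6, running sum=35
Position 9: rel=3, running sum=38
Position 10: rel=2, running sum=40
CG = 40

40


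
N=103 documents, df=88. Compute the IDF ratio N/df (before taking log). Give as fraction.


IDF ratio = N / df
= 103 / 88
= 103/88

103/88


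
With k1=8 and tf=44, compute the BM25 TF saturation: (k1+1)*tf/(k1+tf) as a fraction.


BM25 TF component = (k1+1)*tf / (k1+tf)
k1 = 8, tf = 44
Numerator = (8+1)*44 = 396
Denominator = 8 + 44 = 52
= 396/52 = 99/13

99/13


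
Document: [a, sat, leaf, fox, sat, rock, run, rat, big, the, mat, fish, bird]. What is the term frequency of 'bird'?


Document has 13 words
Scanning for 'bird':
Found at positions: [12]
Count = 1

1


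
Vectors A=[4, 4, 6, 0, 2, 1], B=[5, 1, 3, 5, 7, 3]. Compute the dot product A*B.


Dot product = sum of element-wise products
A[0]*B[0] = 4*5 = 20
A[1]*B[1] = 4*1 = 4
A[2]*B[2] = 6*3 = 18
A[3]*B[3] = 0*5 = 0
A[4]*B[4] = 2*7 = 14
A[5]*B[5] = 1*3 = 3
Sum = 20 + 4 + 18 + 0 + 14 + 3 = 59

59


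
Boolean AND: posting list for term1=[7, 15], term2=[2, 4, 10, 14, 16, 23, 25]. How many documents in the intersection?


Boolean AND: find intersection of posting lists
term1 docs: [7, 15]
term2 docs: [2, 4, 10, 14, 16, 23, 25]
Intersection: []
|intersection| = 0

0


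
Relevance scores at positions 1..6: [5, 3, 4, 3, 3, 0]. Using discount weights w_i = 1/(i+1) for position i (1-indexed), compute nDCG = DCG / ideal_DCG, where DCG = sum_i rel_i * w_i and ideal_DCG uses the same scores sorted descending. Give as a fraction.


Position discount weights w_i = 1/(i+1) for i=1..6:
Weights = [1/2, 1/3, 1/4, 1/5, 1/6, 1/7]
Actual relevance: [5, 3, 4, 3, 3, 0]
DCG = 5/2 + 3/3 + 4/4 + 3/5 + 3/6 + 0/7 = 28/5
Ideal relevance (sorted desc): [5, 4, 3, 3, 3, 0]
Ideal DCG = 5/2 + 4/3 + 3/4 + 3/5 + 3/6 + 0/7 = 341/60
nDCG = DCG / ideal_DCG = 28/5 / 341/60 = 336/341

336/341


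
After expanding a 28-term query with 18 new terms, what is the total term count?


Original terms: 28
Expansion terms: 18
Total = 28 + 18 = 46

46


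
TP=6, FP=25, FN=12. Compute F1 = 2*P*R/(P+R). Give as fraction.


F1 = 2 * P * R / (P + R)
P = TP/(TP+FP) = 6/31 = 6/31
R = TP/(TP+FN) = 6/18 = 1/3
2 * P * R = 2 * 6/31 * 1/3 = 4/31
P + R = 6/31 + 1/3 = 49/93
F1 = 4/31 / 49/93 = 12/49

12/49


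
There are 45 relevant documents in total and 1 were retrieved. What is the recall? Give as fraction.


Recall = retrieved_relevant / total_relevant
= 1 / 45
= 1 / (1 + 44)
= 1/45

1/45


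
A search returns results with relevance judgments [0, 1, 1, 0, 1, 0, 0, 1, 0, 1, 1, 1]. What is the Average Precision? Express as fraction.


Computing P@k for each relevant position:
Position 1: not relevant
Position 2: relevant, P@2 = 1/2 = 1/2
Position 3: relevant, P@3 = 2/3 = 2/3
Position 4: not relevant
Position 5: relevant, P@5 = 3/5 = 3/5
Position 6: not relevant
Position 7: not relevant
Position 8: relevant, P@8 = 4/8 = 1/2
Position 9: not relevant
Position 10: relevant, P@10 = 5/10 = 1/2
Position 11: relevant, P@11 = 6/11 = 6/11
Position 12: relevant, P@12 = 7/12 = 7/12
Sum of P@k = 1/2 + 2/3 + 3/5 + 1/2 + 1/2 + 6/11 + 7/12 = 857/220
AP = 857/220 / 7 = 857/1540

857/1540


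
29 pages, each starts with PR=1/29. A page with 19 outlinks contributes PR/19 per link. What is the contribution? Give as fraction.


Initial PR = 1/29 = 1/29
Outlinks = 19
Contribution per link = PR / outlinks
= 1/29 / 19
= 1/551

1/551


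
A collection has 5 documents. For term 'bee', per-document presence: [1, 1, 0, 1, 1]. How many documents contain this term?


Checking each document for 'bee':
Doc 1: present
Doc 2: present
Doc 3: absent
Doc 4: present
Doc 5: present
df = sum of presences = 1 + 1 + 0 + 1 + 1 = 4

4


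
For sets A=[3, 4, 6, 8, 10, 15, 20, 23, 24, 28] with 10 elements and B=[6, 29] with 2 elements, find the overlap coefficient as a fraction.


A intersect B = [6]
|A intersect B| = 1
min(|A|, |B|) = min(10, 2) = 2
Overlap = 1 / 2 = 1/2

1/2


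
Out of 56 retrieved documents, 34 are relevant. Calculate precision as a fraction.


Precision = relevant_retrieved / total_retrieved
= 34 / 56
= 34 / (34 + 22)
= 17/28

17/28


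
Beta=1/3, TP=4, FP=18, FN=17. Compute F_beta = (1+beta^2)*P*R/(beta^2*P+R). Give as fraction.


P = TP/(TP+FP) = 4/22 = 2/11
R = TP/(TP+FN) = 4/21 = 4/21
beta^2 = 1/3^2 = 1/9
(1 + beta^2) = 10/9
Numerator = (1+beta^2)*P*R = 80/2079
Denominator = beta^2*P + R = 2/99 + 4/21 = 146/693
F_beta = 40/219

40/219


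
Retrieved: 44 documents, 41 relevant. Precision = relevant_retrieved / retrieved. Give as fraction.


Precision = relevant_retrieved / total_retrieved
= 41 / 44
= 41 / (41 + 3)
= 41/44

41/44


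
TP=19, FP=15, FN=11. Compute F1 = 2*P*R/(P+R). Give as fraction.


F1 = 2 * P * R / (P + R)
P = TP/(TP+FP) = 19/34 = 19/34
R = TP/(TP+FN) = 19/30 = 19/30
2 * P * R = 2 * 19/34 * 19/30 = 361/510
P + R = 19/34 + 19/30 = 304/255
F1 = 361/510 / 304/255 = 19/32

19/32


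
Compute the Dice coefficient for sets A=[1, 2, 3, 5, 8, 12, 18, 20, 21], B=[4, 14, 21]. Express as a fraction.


A intersect B = [21]
|A intersect B| = 1
|A| = 9, |B| = 3
Dice = 2*1 / (9+3)
= 2 / 12 = 1/6

1/6


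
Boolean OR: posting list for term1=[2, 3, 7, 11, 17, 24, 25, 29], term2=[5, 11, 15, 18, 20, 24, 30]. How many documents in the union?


Boolean OR: find union of posting lists
term1 docs: [2, 3, 7, 11, 17, 24, 25, 29]
term2 docs: [5, 11, 15, 18, 20, 24, 30]
Union: [2, 3, 5, 7, 11, 15, 17, 18, 20, 24, 25, 29, 30]
|union| = 13

13


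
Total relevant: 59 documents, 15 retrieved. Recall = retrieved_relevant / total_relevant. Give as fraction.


Recall = retrieved_relevant / total_relevant
= 15 / 59
= 15 / (15 + 44)
= 15/59

15/59


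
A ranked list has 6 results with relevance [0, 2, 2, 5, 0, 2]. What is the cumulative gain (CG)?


Cumulative Gain = sum of relevance scores
Position 1: rel=0, running sum=0
Position 2: rel=2, running sum=2
Position 3: rel=2, running sum=4
Position 4: rel=5, running sum=9
Position 5: rel=0, running sum=9
Position 6: rel=2, running sum=11
CG = 11

11


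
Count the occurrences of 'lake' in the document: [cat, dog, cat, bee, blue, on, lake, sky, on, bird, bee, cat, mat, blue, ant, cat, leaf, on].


Document has 18 words
Scanning for 'lake':
Found at positions: [6]
Count = 1

1


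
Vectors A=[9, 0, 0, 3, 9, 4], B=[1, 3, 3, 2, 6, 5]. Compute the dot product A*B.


Dot product = sum of element-wise products
A[0]*B[0] = 9*1 = 9
A[1]*B[1] = 0*3 = 0
A[2]*B[2] = 0*3 = 0
A[3]*B[3] = 3*2 = 6
A[4]*B[4] = 9*6 = 54
A[5]*B[5] = 4*5 = 20
Sum = 9 + 0 + 0 + 6 + 54 + 20 = 89

89


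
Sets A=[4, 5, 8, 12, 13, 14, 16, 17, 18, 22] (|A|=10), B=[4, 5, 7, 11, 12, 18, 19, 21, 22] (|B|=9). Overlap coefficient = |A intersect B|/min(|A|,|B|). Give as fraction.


A intersect B = [4, 5, 12, 18, 22]
|A intersect B| = 5
min(|A|, |B|) = min(10, 9) = 9
Overlap = 5 / 9 = 5/9

5/9


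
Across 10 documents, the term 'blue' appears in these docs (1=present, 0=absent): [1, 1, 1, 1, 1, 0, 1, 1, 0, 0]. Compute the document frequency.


Checking each document for 'blue':
Doc 1: present
Doc 2: present
Doc 3: present
Doc 4: present
Doc 5: present
Doc 6: absent
Doc 7: present
Doc 8: present
Doc 9: absent
Doc 10: absent
df = sum of presences = 1 + 1 + 1 + 1 + 1 + 0 + 1 + 1 + 0 + 0 = 7

7


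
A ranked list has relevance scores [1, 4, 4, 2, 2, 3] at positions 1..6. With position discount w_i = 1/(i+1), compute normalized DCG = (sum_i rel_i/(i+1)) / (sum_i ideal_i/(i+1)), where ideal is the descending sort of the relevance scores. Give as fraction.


Position discount weights w_i = 1/(i+1) for i=1..6:
Weights = [1/2, 1/3, 1/4, 1/5, 1/6, 1/7]
Actual relevance: [1, 4, 4, 2, 2, 3]
DCG = 1/2 + 4/3 + 4/4 + 2/5 + 2/6 + 3/7 = 839/210
Ideal relevance (sorted desc): [4, 4, 3, 2, 2, 1]
Ideal DCG = 4/2 + 4/3 + 3/4 + 2/5 + 2/6 + 1/7 = 2083/420
nDCG = DCG / ideal_DCG = 839/210 / 2083/420 = 1678/2083

1678/2083


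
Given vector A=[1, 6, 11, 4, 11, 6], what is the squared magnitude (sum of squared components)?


|A|^2 = sum of squared components
A[0]^2 = 1^2 = 1
A[1]^2 = 6^2 = 36
A[2]^2 = 11^2 = 121
A[3]^2 = 4^2 = 16
A[4]^2 = 11^2 = 121
A[5]^2 = 6^2 = 36
Sum = 1 + 36 + 121 + 16 + 121 + 36 = 331

331


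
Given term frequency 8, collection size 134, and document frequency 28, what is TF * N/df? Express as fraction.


TF * (N/df)
= 8 * (134/28)
= 8 * 67/14
= 268/7

268/7


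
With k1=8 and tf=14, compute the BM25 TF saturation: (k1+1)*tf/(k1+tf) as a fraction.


BM25 TF component = (k1+1)*tf / (k1+tf)
k1 = 8, tf = 14
Numerator = (8+1)*14 = 126
Denominator = 8 + 14 = 22
= 126/22 = 63/11

63/11


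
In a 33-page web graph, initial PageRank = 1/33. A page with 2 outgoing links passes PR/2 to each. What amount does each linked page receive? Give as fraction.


Initial PR = 1/33 = 1/33
Outlinks = 2
Contribution per link = PR / outlinks
= 1/33 / 2
= 1/66

1/66


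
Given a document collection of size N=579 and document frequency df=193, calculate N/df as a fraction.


IDF ratio = N / df
= 579 / 193
= 3

3


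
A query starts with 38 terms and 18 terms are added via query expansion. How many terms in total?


Original terms: 38
Expansion terms: 18
Total = 38 + 18 = 56

56


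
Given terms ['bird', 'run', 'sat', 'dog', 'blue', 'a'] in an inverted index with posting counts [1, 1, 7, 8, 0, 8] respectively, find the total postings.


Summing posting list sizes:
'bird': 1 postings
'run': 1 postings
'sat': 7 postings
'dog': 8 postings
'blue': 0 postings
'a': 8 postings
Total = 1 + 1 + 7 + 8 + 0 + 8 = 25

25


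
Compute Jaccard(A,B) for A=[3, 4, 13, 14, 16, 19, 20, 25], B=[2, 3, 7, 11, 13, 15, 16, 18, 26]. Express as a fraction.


A intersect B = [3, 13, 16]
|A intersect B| = 3
A union B = [2, 3, 4, 7, 11, 13, 14, 15, 16, 18, 19, 20, 25, 26]
|A union B| = 14
Jaccard = 3/14 = 3/14

3/14


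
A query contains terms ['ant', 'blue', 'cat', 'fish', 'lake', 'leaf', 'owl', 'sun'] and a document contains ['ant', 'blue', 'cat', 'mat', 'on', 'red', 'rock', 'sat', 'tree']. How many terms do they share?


Query terms: ['ant', 'blue', 'cat', 'fish', 'lake', 'leaf', 'owl', 'sun']
Document terms: ['ant', 'blue', 'cat', 'mat', 'on', 'red', 'rock', 'sat', 'tree']
Common terms: ['ant', 'blue', 'cat']
Overlap count = 3

3


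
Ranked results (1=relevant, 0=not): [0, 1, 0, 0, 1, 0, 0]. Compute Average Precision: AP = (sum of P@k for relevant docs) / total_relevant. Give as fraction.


Computing P@k for each relevant position:
Position 1: not relevant
Position 2: relevant, P@2 = 1/2 = 1/2
Position 3: not relevant
Position 4: not relevant
Position 5: relevant, P@5 = 2/5 = 2/5
Position 6: not relevant
Position 7: not relevant
Sum of P@k = 1/2 + 2/5 = 9/10
AP = 9/10 / 2 = 9/20

9/20


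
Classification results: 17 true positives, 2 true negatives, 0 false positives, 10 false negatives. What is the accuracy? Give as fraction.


Accuracy = (TP + TN) / (TP + TN + FP + FN)
TP + TN = 17 + 2 = 19
Total = 17 + 2 + 0 + 10 = 29
Accuracy = 19 / 29 = 19/29

19/29


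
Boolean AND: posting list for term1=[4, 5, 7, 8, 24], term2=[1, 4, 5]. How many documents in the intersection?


Boolean AND: find intersection of posting lists
term1 docs: [4, 5, 7, 8, 24]
term2 docs: [1, 4, 5]
Intersection: [4, 5]
|intersection| = 2

2


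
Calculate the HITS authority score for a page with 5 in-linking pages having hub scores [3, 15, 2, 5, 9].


Authority = sum of hub scores of in-linkers
In-link 1: hub score = 3
In-link 2: hub score = 15
In-link 3: hub score = 2
In-link 4: hub score = 5
In-link 5: hub score = 9
Authority = 3 + 15 + 2 + 5 + 9 = 34

34


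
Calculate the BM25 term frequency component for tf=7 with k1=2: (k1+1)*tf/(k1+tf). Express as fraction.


BM25 TF component = (k1+1)*tf / (k1+tf)
k1 = 2, tf = 7
Numerator = (2+1)*7 = 21
Denominator = 2 + 7 = 9
= 21/9 = 7/3

7/3


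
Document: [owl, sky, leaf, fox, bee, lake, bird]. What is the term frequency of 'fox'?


Document has 7 words
Scanning for 'fox':
Found at positions: [3]
Count = 1

1


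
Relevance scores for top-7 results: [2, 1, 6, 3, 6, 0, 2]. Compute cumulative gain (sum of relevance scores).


Cumulative Gain = sum of relevance scores
Position 1: rel=2, running sum=2
Position 2: rel=1, running sum=3
Position 3: rel=6, running sum=9
Position 4: rel=3, running sum=12
Position 5: rel=6, running sum=18
Position 6: rel=0, running sum=18
Position 7: rel=2, running sum=20
CG = 20

20


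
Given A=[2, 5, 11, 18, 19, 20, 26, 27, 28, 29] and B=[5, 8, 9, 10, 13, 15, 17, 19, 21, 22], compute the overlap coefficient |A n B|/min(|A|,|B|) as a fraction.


A intersect B = [5, 19]
|A intersect B| = 2
min(|A|, |B|) = min(10, 10) = 10
Overlap = 2 / 10 = 1/5

1/5


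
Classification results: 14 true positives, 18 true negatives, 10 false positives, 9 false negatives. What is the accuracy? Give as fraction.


Accuracy = (TP + TN) / (TP + TN + FP + FN)
TP + TN = 14 + 18 = 32
Total = 14 + 18 + 10 + 9 = 51
Accuracy = 32 / 51 = 32/51

32/51


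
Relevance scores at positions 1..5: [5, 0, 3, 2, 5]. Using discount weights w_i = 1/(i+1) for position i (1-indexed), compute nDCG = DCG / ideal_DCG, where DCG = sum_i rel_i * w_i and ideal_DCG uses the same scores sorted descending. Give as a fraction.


Position discount weights w_i = 1/(i+1) for i=1..5:
Weights = [1/2, 1/3, 1/4, 1/5, 1/6]
Actual relevance: [5, 0, 3, 2, 5]
DCG = 5/2 + 0/3 + 3/4 + 2/5 + 5/6 = 269/60
Ideal relevance (sorted desc): [5, 5, 3, 2, 0]
Ideal DCG = 5/2 + 5/3 + 3/4 + 2/5 + 0/6 = 319/60
nDCG = DCG / ideal_DCG = 269/60 / 319/60 = 269/319

269/319


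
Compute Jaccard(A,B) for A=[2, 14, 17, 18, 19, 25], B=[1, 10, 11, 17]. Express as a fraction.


A intersect B = [17]
|A intersect B| = 1
A union B = [1, 2, 10, 11, 14, 17, 18, 19, 25]
|A union B| = 9
Jaccard = 1/9 = 1/9

1/9


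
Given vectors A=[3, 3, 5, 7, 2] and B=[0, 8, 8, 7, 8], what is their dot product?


Dot product = sum of element-wise products
A[0]*B[0] = 3*0 = 0
A[1]*B[1] = 3*8 = 24
A[2]*B[2] = 5*8 = 40
A[3]*B[3] = 7*7 = 49
A[4]*B[4] = 2*8 = 16
Sum = 0 + 24 + 40 + 49 + 16 = 129

129


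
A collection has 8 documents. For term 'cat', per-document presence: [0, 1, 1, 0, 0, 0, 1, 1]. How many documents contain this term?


Checking each document for 'cat':
Doc 1: absent
Doc 2: present
Doc 3: present
Doc 4: absent
Doc 5: absent
Doc 6: absent
Doc 7: present
Doc 8: present
df = sum of presences = 0 + 1 + 1 + 0 + 0 + 0 + 1 + 1 = 4

4


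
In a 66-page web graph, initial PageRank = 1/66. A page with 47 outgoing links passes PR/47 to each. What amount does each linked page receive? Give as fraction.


Initial PR = 1/66 = 1/66
Outlinks = 47
Contribution per link = PR / outlinks
= 1/66 / 47
= 1/3102

1/3102


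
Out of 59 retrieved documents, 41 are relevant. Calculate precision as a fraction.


Precision = relevant_retrieved / total_retrieved
= 41 / 59
= 41 / (41 + 18)
= 41/59

41/59


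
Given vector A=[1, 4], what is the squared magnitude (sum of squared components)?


|A|^2 = sum of squared components
A[0]^2 = 1^2 = 1
A[1]^2 = 4^2 = 16
Sum = 1 + 16 = 17

17


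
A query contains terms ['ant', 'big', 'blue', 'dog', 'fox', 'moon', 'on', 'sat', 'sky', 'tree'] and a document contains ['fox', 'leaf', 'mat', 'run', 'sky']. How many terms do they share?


Query terms: ['ant', 'big', 'blue', 'dog', 'fox', 'moon', 'on', 'sat', 'sky', 'tree']
Document terms: ['fox', 'leaf', 'mat', 'run', 'sky']
Common terms: ['fox', 'sky']
Overlap count = 2

2


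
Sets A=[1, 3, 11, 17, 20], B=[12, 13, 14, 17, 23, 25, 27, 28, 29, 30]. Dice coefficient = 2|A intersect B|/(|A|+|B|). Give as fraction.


A intersect B = [17]
|A intersect B| = 1
|A| = 5, |B| = 10
Dice = 2*1 / (5+10)
= 2 / 15 = 2/15

2/15


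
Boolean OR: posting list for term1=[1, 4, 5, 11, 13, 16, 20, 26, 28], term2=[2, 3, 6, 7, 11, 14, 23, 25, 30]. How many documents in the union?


Boolean OR: find union of posting lists
term1 docs: [1, 4, 5, 11, 13, 16, 20, 26, 28]
term2 docs: [2, 3, 6, 7, 11, 14, 23, 25, 30]
Union: [1, 2, 3, 4, 5, 6, 7, 11, 13, 14, 16, 20, 23, 25, 26, 28, 30]
|union| = 17

17


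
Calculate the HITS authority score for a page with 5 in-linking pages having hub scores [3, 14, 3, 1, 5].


Authority = sum of hub scores of in-linkers
In-link 1: hub score = 3
In-link 2: hub score = 14
In-link 3: hub score = 3
In-link 4: hub score = 1
In-link 5: hub score = 5
Authority = 3 + 14 + 3 + 1 + 5 = 26

26


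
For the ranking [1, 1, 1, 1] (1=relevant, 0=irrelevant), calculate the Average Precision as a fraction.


Computing P@k for each relevant position:
Position 1: relevant, P@1 = 1/1 = 1
Position 2: relevant, P@2 = 2/2 = 1
Position 3: relevant, P@3 = 3/3 = 1
Position 4: relevant, P@4 = 4/4 = 1
Sum of P@k = 1 + 1 + 1 + 1 = 4
AP = 4 / 4 = 1

1


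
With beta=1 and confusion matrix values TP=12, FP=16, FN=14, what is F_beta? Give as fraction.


P = TP/(TP+FP) = 12/28 = 3/7
R = TP/(TP+FN) = 12/26 = 6/13
beta^2 = 1^2 = 1
(1 + beta^2) = 2
Numerator = (1+beta^2)*P*R = 36/91
Denominator = beta^2*P + R = 3/7 + 6/13 = 81/91
F_beta = 4/9

4/9


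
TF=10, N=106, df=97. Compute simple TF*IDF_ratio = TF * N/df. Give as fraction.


TF * (N/df)
= 10 * (106/97)
= 10 * 106/97
= 1060/97

1060/97


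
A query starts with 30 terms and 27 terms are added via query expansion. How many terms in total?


Original terms: 30
Expansion terms: 27
Total = 30 + 27 = 57

57


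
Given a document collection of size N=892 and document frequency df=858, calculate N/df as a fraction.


IDF ratio = N / df
= 892 / 858
= 446/429

446/429


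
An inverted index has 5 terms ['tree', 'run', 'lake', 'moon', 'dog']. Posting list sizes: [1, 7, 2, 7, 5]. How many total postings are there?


Summing posting list sizes:
'tree': 1 postings
'run': 7 postings
'lake': 2 postings
'moon': 7 postings
'dog': 5 postings
Total = 1 + 7 + 2 + 7 + 5 = 22

22


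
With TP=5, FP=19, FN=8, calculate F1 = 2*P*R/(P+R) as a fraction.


F1 = 2 * P * R / (P + R)
P = TP/(TP+FP) = 5/24 = 5/24
R = TP/(TP+FN) = 5/13 = 5/13
2 * P * R = 2 * 5/24 * 5/13 = 25/156
P + R = 5/24 + 5/13 = 185/312
F1 = 25/156 / 185/312 = 10/37

10/37


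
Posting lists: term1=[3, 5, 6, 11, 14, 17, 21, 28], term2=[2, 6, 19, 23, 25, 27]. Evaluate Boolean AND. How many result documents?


Boolean AND: find intersection of posting lists
term1 docs: [3, 5, 6, 11, 14, 17, 21, 28]
term2 docs: [2, 6, 19, 23, 25, 27]
Intersection: [6]
|intersection| = 1

1


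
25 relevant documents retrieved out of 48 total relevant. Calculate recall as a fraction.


Recall = retrieved_relevant / total_relevant
= 25 / 48
= 25 / (25 + 23)
= 25/48

25/48


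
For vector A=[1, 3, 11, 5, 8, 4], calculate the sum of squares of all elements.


|A|^2 = sum of squared components
A[0]^2 = 1^2 = 1
A[1]^2 = 3^2 = 9
A[2]^2 = 11^2 = 121
A[3]^2 = 5^2 = 25
A[4]^2 = 8^2 = 64
A[5]^2 = 4^2 = 16
Sum = 1 + 9 + 121 + 25 + 64 + 16 = 236

236


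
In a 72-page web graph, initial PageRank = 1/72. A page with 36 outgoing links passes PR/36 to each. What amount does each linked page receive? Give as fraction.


Initial PR = 1/72 = 1/72
Outlinks = 36
Contribution per link = PR / outlinks
= 1/72 / 36
= 1/2592

1/2592


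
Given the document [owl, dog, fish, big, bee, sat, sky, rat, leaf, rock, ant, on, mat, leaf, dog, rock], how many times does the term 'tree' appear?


Document has 16 words
Scanning for 'tree':
Term not found in document
Count = 0

0
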